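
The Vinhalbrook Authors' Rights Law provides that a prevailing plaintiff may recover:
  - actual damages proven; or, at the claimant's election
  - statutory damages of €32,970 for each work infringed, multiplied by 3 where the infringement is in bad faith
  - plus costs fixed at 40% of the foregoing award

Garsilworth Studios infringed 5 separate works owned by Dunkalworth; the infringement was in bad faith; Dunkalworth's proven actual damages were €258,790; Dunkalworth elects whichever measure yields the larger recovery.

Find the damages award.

Statutory damages: 5 × €32,970 = €164,850
Trebled: 3 × €164,850 = €494,550
Greater of actual damages (€258,790) or enhanced statutory damages (€494,550): €494,550
Costs: 40% of €494,550 = €197,820
Award plus costs: €494,550 + €197,820 = €692,370

Award: €692,370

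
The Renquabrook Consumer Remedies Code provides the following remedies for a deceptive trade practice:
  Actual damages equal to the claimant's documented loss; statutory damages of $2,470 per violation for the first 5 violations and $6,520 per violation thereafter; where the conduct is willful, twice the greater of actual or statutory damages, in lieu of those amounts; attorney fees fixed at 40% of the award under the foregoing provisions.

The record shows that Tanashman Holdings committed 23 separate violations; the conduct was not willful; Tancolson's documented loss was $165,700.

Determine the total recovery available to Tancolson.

First 5 violations: 5 × $2,470 = $12,350
Remaining violations: (23 − 5) × $6,520 = $117,360
Statutory damages: $12,350 + $117,360 = $129,710
Conduct not willful: the in-lieu enhancement does not apply.
Actual plus statutory damages: $165,700 + $129,710 = $295,410
Attorney fees: 40% of $295,410 = $118,164
Total recovery: $295,410 + $118,164 = $413,574

$413,574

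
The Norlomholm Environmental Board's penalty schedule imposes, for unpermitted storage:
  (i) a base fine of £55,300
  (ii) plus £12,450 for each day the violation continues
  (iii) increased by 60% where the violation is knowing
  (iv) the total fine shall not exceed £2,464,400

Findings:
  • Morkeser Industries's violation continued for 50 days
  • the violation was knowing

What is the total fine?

Per-day component: 50 × £12,450 = £622,500
Base plus per-day: £55,300 + £622,500 = £677,800
Enhancement: 60% of £677,800 = £406,680
Enhanced fine: £677,800 + £406,680 = £1,084,480
Cap at £2,464,400: £1,084,480 is within the cap, no reduction.

£1,084,480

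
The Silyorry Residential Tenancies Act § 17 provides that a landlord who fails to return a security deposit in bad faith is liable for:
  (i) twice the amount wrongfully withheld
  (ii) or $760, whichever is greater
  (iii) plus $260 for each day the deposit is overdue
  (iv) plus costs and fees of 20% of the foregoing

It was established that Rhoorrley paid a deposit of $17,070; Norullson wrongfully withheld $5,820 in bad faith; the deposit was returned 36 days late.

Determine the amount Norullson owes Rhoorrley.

$25,200

Doubled: 2 × $5,820 = $11,640
Minimum $760: $11,640 meets the minimum, no increase.
Late-return penalty: 36 × $260 = $9,360
Damages plus late penalty: $11,640 + $9,360 = $21,000
Costs and fees: 20% of $21,000 = $4,200
Total recovery: $21,000 + $4,200 = $25,200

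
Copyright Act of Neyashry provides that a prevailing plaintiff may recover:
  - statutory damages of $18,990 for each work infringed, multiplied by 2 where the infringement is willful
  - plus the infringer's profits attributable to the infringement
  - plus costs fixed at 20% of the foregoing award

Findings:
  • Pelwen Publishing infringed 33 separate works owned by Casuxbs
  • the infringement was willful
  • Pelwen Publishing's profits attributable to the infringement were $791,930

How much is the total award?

$2,454,324

Statutory damages: 33 × $18,990 = $626,670
Doubled: 2 × $626,670 = $1,253,340
Combined award: $1,253,340 + $791,930 = $2,045,270
Costs: 20% of $2,045,270 = $409,054
Award plus costs: $2,045,270 + $409,054 = $2,454,324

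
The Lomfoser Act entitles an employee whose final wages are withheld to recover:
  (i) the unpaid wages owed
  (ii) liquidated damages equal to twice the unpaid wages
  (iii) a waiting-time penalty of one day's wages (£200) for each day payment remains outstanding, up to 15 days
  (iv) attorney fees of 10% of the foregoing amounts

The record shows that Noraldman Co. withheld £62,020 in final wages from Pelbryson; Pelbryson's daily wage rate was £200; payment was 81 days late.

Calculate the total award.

£207,966

Doubled: 2 × £62,020 = £124,040
Penalty days: min(81, 15) = 15
Waiting-time penalty: 15 × £200 = £3,000
Subtotal: £62,020 + £124,040 + £3,000 = £189,060
Attorney fees: 10% of £189,060 = £18,906
Total award: £189,060 + £18,906 = £207,966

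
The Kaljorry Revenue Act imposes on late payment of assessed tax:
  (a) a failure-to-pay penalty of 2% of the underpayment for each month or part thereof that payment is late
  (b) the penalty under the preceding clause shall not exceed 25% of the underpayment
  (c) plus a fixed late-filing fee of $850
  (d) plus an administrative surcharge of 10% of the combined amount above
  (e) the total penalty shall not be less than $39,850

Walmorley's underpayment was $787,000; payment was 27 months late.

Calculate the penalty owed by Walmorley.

Penalty: $217,360

Accrued rate: 2% × 27 = 54%, capped at 25% → 25%
Failure-to-pay penalty: 25% of $787,000 = $196,750
Penalty before surcharge: $196,750 + $850 = $197,600
Administrative surcharge: 10% of $197,600 = $19,760
Total penalty: $197,600 + $19,760 = $217,360
Minimum $39,850: $217,360 meets the minimum, no increase.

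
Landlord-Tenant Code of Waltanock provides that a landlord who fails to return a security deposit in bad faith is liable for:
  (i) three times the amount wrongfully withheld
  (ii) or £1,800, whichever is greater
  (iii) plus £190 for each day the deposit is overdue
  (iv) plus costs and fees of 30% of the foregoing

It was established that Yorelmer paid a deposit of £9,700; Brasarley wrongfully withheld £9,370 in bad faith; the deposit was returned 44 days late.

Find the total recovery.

Recovery: £47,411

Trebled: 3 × £9,370 = £28,110
Minimum £1,800: £28,110 meets the minimum, no increase.
Late-return penalty: 44 × £190 = £8,360
Damages plus late penalty: £28,110 + £8,360 = £36,470
Costs and fees: 30% of £36,470 = £10,941
Total recovery: £36,470 + £10,941 = £47,411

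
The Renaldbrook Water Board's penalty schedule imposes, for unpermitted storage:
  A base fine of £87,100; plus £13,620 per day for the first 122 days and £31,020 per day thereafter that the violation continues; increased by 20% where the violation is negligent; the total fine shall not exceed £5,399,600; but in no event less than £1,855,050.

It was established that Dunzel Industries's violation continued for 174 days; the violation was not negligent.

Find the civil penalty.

£3,361,780

First 122 days: 122 × £13,620 = £1,661,640
Remaining days: (174 − 122) × £31,020 = £1,613,040
Per-day component: £1,661,640 + £1,613,040 = £3,274,680
Base plus per-day: £87,100 + £3,274,680 = £3,361,780
The violation was not negligent: no 20% increase.
Cap at £5,399,600: £3,361,780 is within the cap, no reduction.
Minimum £1,855,050: £3,361,780 meets the minimum, no increase.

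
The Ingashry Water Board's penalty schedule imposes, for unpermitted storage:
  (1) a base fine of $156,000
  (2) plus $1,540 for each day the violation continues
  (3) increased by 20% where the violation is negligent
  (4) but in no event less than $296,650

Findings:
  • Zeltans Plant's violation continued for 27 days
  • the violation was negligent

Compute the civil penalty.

$296,650

Per-day component: 27 × $1,540 = $41,580
Base plus per-day: $156,000 + $41,580 = $197,580
Enhancement: 20% of $197,580 = $39,516
Enhanced fine: $197,580 + $39,516 = $237,096
Minimum $296,650: $237,096 is below the minimum → $296,650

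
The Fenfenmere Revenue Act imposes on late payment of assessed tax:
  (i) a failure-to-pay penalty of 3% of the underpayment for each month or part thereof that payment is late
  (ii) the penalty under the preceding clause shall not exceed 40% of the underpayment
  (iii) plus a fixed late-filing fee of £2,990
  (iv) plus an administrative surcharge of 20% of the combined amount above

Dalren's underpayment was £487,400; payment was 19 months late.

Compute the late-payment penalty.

Accrued rate: 3% × 19 = 57%, capped at 40% → 40%
Failure-to-pay penalty: 40% of £487,400 = £194,960
Penalty before surcharge: £194,960 + £2,990 = £197,950
Administrative surcharge: 20% of £197,950 = £39,590
Total penalty: £197,950 + £39,590 = £237,540

£237,540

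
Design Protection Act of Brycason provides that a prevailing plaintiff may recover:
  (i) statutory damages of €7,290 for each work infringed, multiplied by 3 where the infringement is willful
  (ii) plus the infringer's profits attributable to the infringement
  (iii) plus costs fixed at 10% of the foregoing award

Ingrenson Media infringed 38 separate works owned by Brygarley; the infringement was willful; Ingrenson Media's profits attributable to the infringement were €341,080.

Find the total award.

€1,289,354

Statutory damages: 38 × €7,290 = €277,020
Trebled: 3 × €277,020 = €831,060
Combined award: €831,060 + €341,080 = €1,172,140
Costs: 10% of €1,172,140 = €117,214
Award plus costs: €1,172,140 + €117,214 = €1,289,354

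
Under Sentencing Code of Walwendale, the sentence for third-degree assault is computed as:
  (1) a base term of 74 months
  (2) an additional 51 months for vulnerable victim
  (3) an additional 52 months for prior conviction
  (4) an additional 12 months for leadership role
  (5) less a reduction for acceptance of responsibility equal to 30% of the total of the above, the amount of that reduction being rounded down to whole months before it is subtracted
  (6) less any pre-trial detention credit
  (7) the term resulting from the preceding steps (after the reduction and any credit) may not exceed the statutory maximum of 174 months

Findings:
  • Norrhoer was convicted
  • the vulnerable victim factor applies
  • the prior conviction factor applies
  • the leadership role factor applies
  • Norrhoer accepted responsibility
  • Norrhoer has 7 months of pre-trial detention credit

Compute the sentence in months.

Vulnerable victim enhancement: +51 months
Prior conviction enhancement: +52 months
Leadership role enhancement: +12 months
Adjusted term: 74 months + 51 months + 52 months + 12 months = 189 months
Acceptance of responsibility reduction: 30% of 189 months = 56 months (rounded down)
After reduction: 189 − 56 = 133 months
Less pre-trial detention credit: 133 months − 7 months = 126 months
Cap at 174 months: 126 months is within the cap, no reduction.

126 months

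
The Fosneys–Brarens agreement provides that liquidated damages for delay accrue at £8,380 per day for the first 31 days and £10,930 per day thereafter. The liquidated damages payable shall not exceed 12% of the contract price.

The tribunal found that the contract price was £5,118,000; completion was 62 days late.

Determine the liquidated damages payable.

First 31 days: 31 × £8,380 = £259,780
Remaining days: (62 − 31) × £10,930 = £338,830
Accrued per-day damages: £259,780 + £338,830 = £598,610
Cap: 12% of £5,118,000 = £614,160
Cap at £614,160: £598,610 is within the cap, no reduction.

£598,610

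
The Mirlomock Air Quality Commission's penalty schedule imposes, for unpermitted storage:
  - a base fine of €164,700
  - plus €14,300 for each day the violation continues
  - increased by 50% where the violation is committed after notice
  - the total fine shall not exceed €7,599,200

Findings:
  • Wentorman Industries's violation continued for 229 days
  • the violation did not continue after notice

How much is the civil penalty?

Per-day component: 229 × €14,300 = €3,274,700
Base plus per-day: €164,700 + €3,274,700 = €3,439,400
The violation did not continue after notice: no 50% increase.
Cap at €7,599,200: €3,439,400 is within the cap, no reduction.

€3,439,400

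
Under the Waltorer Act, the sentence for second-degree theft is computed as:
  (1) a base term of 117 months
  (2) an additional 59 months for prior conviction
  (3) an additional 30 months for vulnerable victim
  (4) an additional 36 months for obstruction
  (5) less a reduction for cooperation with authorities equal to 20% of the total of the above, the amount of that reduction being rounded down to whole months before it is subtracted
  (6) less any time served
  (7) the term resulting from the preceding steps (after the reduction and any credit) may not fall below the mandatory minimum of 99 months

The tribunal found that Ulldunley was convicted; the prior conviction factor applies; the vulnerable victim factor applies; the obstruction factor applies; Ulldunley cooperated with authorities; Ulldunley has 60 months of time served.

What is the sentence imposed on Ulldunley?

Prior conviction enhancement: +59 months
Vulnerable victim enhancement: +30 months
Obstruction enhancement: +36 months
Adjusted term: 117 months + 59 months + 30 months + 36 months = 242 months
Cooperation with authorities reduction: 20% of 242 months = 48 months (rounded down)
After reduction: 242 − 48 = 194 months
Less time served: 194 months − 60 months = 134 months
Minimum 99 months: 134 months meets the minimum, no increase.

Sentence: 134 months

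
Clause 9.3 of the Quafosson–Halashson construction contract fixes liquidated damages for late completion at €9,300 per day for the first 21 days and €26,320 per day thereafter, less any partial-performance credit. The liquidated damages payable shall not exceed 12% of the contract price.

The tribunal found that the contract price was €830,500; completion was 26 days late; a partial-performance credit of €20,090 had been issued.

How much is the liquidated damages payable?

€99,660

First 21 days: 21 × €9,300 = €195,300
Remaining days: (26 − 21) × €26,320 = €131,600
Accrued per-day damages: €195,300 + €131,600 = €326,900
Less partial-performance credit: €326,900 − €20,090 = €306,810
Cap: 12% of €830,500 = €99,660
Cap at €99,660: €306,810 exceeds the cap → €99,660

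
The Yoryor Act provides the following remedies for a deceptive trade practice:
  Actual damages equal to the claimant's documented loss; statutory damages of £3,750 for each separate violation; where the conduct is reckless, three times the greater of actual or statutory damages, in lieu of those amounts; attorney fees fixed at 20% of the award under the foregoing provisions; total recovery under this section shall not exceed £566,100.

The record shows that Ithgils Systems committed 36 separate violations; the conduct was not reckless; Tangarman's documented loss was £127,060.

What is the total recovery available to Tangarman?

£314,472

Statutory damages: 36 × £3,750 = £135,000
Conduct not reckless: the in-lieu enhancement does not apply.
Actual plus statutory damages: £127,060 + £135,000 = £262,060
Attorney fees: 20% of £262,060 = £52,412
Total before cap: £262,060 + £52,412 = £314,472
Cap at £566,100: £314,472 is within the cap, no reduction.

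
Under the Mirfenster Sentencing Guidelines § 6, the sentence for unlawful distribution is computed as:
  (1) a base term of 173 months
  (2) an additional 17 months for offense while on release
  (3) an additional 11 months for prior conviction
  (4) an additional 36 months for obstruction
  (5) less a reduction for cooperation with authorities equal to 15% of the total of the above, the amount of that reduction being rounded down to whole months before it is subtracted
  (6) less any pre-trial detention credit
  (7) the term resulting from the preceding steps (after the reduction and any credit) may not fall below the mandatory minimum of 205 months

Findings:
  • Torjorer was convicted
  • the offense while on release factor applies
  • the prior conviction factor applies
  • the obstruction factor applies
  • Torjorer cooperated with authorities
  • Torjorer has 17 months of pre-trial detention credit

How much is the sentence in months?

205 months

Offense while on release enhancement: +17 months
Prior conviction enhancement: +11 months
Obstruction enhancement: +36 months
Adjusted term: 173 months + 17 months + 11 months + 36 months = 237 months
Cooperation with authorities reduction: 15% of 237 months = 35 months (rounded down)
After reduction: 237 − 35 = 202 months
Less pre-trial detention credit: 202 months − 17 months = 185 months
Minimum 205 months: 185 months is below the minimum → 205 months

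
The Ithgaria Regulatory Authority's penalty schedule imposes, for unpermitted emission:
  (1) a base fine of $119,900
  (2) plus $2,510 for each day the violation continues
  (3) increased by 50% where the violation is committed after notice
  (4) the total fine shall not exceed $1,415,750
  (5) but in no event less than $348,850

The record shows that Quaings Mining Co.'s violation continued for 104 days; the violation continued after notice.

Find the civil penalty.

$571,410

Per-day component: 104 × $2,510 = $261,040
Base plus per-day: $119,900 + $261,040 = $380,940
Enhancement: 50% of $380,940 = $190,470
Enhanced fine: $380,940 + $190,470 = $571,410
Cap at $1,415,750: $571,410 is within the cap, no reduction.
Minimum $348,850: $571,410 meets the minimum, no increase.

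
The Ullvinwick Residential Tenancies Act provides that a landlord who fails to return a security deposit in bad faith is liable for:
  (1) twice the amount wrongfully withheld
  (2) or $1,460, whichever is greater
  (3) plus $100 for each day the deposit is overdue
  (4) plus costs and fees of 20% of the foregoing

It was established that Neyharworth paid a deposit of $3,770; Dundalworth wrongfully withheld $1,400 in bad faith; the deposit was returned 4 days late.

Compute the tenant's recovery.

Doubled: 2 × $1,400 = $2,800
Minimum $1,460: $2,800 meets the minimum, no increase.
Late-return penalty: 4 × $100 = $400
Damages plus late penalty: $2,800 + $400 = $3,200
Costs and fees: 20% of $3,200 = $640
Total recovery: $3,200 + $640 = $3,840

$3,840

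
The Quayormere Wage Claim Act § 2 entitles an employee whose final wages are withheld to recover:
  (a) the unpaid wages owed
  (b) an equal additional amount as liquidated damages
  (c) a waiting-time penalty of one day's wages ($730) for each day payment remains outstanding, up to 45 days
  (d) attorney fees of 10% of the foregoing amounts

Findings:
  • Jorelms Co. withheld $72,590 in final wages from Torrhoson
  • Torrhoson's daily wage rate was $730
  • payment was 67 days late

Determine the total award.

Liquidated damages (equal amount): $72,590
Penalty days: min(67, 45) = 45
Waiting-time penalty: 45 × $730 = $32,850
Subtotal: $72,590 + $72,590 + $32,850 = $178,030
Attorney fees: 10% of $178,030 = $17,803
Total award: $178,030 + $17,803 = $195,833

$195,833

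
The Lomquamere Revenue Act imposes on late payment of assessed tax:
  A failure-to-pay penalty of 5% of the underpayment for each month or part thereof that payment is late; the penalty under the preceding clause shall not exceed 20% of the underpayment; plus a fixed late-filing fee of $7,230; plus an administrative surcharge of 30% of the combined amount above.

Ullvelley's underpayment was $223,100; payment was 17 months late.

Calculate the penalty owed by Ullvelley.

Accrued rate: 5% × 17 = 85%, capped at 20% → 20%
Failure-to-pay penalty: 20% of $223,100 = $44,620
Penalty before surcharge: $44,620 + $7,230 = $51,850
Administrative surcharge: 30% of $51,850 = $15,555
Total penalty: $51,850 + $15,555 = $67,405

Penalty: $67,405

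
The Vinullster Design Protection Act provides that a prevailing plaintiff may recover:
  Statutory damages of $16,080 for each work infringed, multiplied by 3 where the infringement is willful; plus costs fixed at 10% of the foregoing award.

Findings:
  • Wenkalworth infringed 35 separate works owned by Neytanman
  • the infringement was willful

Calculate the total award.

$1,857,240

Statutory damages: 35 × $16,080 = $562,800
Trebled: 3 × $562,800 = $1,688,400
Costs: 10% of $1,688,400 = $168,840
Award plus costs: $1,688,400 + $168,840 = $1,857,240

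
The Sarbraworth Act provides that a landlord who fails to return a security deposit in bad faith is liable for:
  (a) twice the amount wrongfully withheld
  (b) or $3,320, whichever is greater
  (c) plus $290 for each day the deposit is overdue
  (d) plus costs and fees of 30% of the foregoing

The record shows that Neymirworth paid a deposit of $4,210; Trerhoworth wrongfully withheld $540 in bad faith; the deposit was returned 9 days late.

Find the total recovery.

$7,709

Doubled: 2 × $540 = $1,080
Minimum $3,320: $1,080 is below the minimum → $3,320
Late-return penalty: 9 × $290 = $2,610
Damages plus late penalty: $3,320 + $2,610 = $5,930
Costs and fees: 30% of $5,930 = $1,779
Total recovery: $5,930 + $1,779 = $7,709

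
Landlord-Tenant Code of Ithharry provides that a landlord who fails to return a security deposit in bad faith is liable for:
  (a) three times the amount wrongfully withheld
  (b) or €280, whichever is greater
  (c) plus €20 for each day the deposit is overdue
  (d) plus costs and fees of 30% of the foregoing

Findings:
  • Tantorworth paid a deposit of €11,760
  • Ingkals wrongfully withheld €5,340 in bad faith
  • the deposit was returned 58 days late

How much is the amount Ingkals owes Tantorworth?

€22,334

Trebled: 3 × €5,340 = €16,020
Minimum €280: €16,020 meets the minimum, no increase.
Late-return penalty: 58 × €20 = €1,160
Damages plus late penalty: €16,020 + €1,160 = €17,180
Costs and fees: 30% of €17,180 = €5,154
Total recovery: €17,180 + €5,154 = €22,334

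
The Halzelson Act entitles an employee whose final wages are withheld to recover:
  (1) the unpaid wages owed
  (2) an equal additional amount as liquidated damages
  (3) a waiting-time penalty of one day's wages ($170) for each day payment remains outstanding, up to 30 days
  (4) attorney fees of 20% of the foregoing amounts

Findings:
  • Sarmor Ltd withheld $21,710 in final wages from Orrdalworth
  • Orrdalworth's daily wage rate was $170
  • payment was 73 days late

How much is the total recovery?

Liquidated damages (equal amount): $21,710
Penalty days: min(73, 30) = 30
Waiting-time penalty: 30 × $170 = $5,100
Subtotal: $21,710 + $21,710 + $5,100 = $48,520
Attorney fees: 20% of $48,520 = $9,704
Total award: $48,520 + $9,704 = $58,224

$58,224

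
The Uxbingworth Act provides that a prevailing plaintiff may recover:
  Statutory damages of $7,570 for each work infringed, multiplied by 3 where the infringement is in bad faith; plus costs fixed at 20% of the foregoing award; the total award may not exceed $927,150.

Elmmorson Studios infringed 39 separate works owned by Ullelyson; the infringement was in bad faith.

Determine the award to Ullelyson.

$927,150

Statutory damages: 39 × $7,570 = $295,230
Trebled: 3 × $295,230 = $885,690
Costs: 20% of $885,690 = $177,138
Award plus costs: $885,690 + $177,138 = $1,062,828
Cap at $927,150: $1,062,828 exceeds the cap → $927,150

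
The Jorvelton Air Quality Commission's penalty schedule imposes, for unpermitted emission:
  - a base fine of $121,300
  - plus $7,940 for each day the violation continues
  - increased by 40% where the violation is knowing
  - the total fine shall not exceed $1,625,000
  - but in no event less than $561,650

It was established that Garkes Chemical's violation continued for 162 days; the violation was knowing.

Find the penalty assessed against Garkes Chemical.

Per-day component: 162 × $7,940 = $1,286,280
Base plus per-day: $121,300 + $1,286,280 = $1,407,580
Enhancement: 40% of $1,407,580 = $563,032
Enhanced fine: $1,407,580 + $563,032 = $1,970,612
Cap at $1,625,000: $1,970,612 exceeds the cap → $1,625,000
Minimum $561,650: $1,625,000 meets the minimum, no increase.

$1,625,000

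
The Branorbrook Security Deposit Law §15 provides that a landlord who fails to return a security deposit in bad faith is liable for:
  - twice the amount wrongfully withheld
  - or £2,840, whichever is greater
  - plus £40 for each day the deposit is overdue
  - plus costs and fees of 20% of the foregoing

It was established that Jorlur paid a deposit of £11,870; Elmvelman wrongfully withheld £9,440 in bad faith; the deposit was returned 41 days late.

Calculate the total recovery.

Doubled: 2 × £9,440 = £18,880
Minimum £2,840: £18,880 meets the minimum, no increase.
Late-return penalty: 41 × £40 = £1,640
Damages plus late penalty: £18,880 + £1,640 = £20,520
Costs and fees: 20% of £20,520 = £4,104
Total recovery: £20,520 + £4,104 = £24,624

Recovery: £24,624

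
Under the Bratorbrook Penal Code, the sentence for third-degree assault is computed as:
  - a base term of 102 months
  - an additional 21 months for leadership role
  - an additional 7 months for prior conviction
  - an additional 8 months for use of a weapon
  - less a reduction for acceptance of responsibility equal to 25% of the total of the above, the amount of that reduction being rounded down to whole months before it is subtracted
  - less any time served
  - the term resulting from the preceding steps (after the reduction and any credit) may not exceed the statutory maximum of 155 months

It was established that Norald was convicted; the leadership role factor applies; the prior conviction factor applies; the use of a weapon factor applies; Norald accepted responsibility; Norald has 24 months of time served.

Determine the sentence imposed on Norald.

Leadership role enhancement: +21 months
Prior conviction enhancement: +7 months
Use of a weapon enhancement: +8 months
Adjusted term: 102 months + 21 months + 7 months + 8 months = 138 months
Acceptance of responsibility reduction: 25% of 138 months = 34 months (rounded down)
After reduction: 138 − 34 = 104 months
Less time served: 104 months − 24 months = 80 months
Cap at 155 months: 80 months is within the cap, no reduction.

Sentence: 80 months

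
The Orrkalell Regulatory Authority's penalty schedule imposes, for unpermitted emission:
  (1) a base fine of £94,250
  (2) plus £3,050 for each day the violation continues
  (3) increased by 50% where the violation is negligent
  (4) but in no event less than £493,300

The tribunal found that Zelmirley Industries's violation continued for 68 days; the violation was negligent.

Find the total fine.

Per-day component: 68 × £3,050 = £207,400
Base plus per-day: £94,250 + £207,400 = £301,650
Enhancement: 50% of £301,650 = £150,825
Enhanced fine: £301,650 + £150,825 = £452,475
Minimum £493,300: £452,475 is below the minimum → £493,300

£493,300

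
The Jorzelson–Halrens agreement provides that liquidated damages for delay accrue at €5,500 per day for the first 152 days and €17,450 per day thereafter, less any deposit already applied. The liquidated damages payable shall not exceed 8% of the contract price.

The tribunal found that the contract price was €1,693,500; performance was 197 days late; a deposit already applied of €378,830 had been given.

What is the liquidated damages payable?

First 152 days: 152 × €5,500 = €836,000
Remaining days: (197 − 152) × €17,450 = €785,250
Accrued per-day damages: €836,000 + €785,250 = €1,621,250
Less deposit already applied: €1,621,250 − €378,830 = €1,242,420
Cap: 8% of €1,693,500 = €135,480
Cap at €135,480: €1,242,420 exceeds the cap → €135,480

Liquidated damages: €135,480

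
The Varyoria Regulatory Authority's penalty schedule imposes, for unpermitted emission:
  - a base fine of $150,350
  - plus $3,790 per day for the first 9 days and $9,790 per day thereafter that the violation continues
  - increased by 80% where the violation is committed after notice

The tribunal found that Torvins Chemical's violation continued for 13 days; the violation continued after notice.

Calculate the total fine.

First 9 days: 9 × $3,790 = $34,110
Remaining days: (13 − 9) × $9,790 = $39,160
Per-day component: $34,110 + $39,160 = $73,270
Base plus per-day: $150,350 + $73,270 = $223,620
Enhancement: 80% of $223,620 = $178,896
Enhanced fine: $223,620 + $178,896 = $402,516

Civil penalty: $402,516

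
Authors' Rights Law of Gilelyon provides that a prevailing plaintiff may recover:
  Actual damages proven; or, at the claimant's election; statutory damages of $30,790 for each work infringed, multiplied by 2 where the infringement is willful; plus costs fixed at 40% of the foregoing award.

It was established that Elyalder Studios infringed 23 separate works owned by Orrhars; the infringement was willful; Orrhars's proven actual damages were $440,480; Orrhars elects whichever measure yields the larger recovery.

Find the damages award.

Statutory damages: 23 × $30,790 = $708,170
Doubled: 2 × $708,170 = $1,416,340
Greater of actual damages ($440,480) or enhanced statutory damages ($1,416,340): $1,416,340
Costs: 40% of $1,416,340 = $566,536
Award plus costs: $1,416,340 + $566,536 = $1,982,876

$1,982,876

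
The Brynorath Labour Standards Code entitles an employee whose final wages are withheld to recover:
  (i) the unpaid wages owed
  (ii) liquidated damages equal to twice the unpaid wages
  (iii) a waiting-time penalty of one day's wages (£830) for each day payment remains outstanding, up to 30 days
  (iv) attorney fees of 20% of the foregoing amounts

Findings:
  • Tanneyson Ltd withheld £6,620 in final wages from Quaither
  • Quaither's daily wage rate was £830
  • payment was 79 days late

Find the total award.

£53,712

Doubled: 2 × £6,620 = £13,240
Penalty days: min(79, 30) = 30
Waiting-time penalty: 30 × £830 = £24,900
Subtotal: £6,620 + £13,240 + £24,900 = £44,760
Attorney fees: 20% of £44,760 = £8,952
Total award: £44,760 + £8,952 = £53,712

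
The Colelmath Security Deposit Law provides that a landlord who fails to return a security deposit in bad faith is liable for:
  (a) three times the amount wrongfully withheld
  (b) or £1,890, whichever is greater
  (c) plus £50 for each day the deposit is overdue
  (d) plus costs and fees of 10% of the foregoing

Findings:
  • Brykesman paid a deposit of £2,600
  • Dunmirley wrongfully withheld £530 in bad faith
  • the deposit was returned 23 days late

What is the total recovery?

£3,344

Trebled: 3 × £530 = £1,590
Minimum £1,890: £1,590 is below the minimum → £1,890
Late-return penalty: 23 × £50 = £1,150
Damages plus late penalty: £1,890 + £1,150 = £3,040
Costs and fees: 10% of £3,040 = £304
Total recovery: £3,040 + £304 = £3,344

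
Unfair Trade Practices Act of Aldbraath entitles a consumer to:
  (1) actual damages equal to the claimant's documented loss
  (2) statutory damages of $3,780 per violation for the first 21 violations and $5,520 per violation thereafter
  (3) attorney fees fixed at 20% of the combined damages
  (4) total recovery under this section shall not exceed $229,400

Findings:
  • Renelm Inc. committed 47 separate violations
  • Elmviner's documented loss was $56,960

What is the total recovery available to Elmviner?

First 21 violations: 21 × $3,780 = $79,380
Remaining violations: (47 − 21) × $5,520 = $143,520
Statutory damages: $79,380 + $143,520 = $222,900
Combined damages: $56,960 + $222,900 = $279,860
Attorney fees: 20% of $279,860 = $55,972
Total before cap: $279,860 + $55,972 = $335,832
Cap at $229,400: $335,832 exceeds the cap → $229,400

$229,400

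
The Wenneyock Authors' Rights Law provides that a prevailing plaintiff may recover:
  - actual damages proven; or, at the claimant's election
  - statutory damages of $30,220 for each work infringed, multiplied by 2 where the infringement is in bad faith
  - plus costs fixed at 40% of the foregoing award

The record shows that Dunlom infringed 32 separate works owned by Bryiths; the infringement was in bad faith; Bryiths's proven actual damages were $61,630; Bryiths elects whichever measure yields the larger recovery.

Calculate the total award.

Statutory damages: 32 × $30,220 = $967,040
Doubled: 2 × $967,040 = $1,934,080
Greater of actual damages ($61,630) or enhanced statutory damages ($1,934,080): $1,934,080
Costs: 40% of $1,934,080 = $773,632
Award plus costs: $1,934,080 + $773,632 = $2,707,712

$2,707,712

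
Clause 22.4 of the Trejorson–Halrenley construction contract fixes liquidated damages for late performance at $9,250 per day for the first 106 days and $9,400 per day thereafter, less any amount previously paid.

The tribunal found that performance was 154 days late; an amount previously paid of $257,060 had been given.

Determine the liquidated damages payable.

First 106 days: 106 × $9,250 = $980,500
Remaining days: (154 − 106) × $9,400 = $451,200
Accrued per-day damages: $980,500 + $451,200 = $1,431,700
Less amount previously paid: $1,431,700 − $257,060 = $1,174,640

Liquidated damages: $1,174,640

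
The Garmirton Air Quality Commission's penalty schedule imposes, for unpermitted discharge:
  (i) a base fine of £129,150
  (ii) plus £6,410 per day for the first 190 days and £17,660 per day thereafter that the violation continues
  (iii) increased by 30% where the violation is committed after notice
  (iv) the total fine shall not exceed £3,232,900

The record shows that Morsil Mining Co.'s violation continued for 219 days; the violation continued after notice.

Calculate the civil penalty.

£2,416,947

First 190 days: 190 × £6,410 = £1,217,900
Remaining days: (219 − 190) × £17,660 = £512,140
Per-day component: £1,217,900 + £512,140 = £1,730,040
Base plus per-day: £129,150 + £1,730,040 = £1,859,190
Enhancement: 30% of £1,859,190 = £557,757
Enhanced fine: £1,859,190 + £557,757 = £2,416,947
Cap at £3,232,900: £2,416,947 is within the cap, no reduction.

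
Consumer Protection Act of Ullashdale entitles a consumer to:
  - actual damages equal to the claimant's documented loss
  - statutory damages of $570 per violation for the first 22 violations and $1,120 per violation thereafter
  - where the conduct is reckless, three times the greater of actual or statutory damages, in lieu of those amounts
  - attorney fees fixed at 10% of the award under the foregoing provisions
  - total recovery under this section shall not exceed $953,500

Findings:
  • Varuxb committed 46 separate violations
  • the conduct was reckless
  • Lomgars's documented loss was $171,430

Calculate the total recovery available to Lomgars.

First 22 violations: 22 × $570 = $12,540
Remaining violations: (46 − 22) × $1,120 = $26,880
Statutory damages: $12,540 + $26,880 = $39,420
Greater of actual damages ($171,430) or statutory damages ($39,420): $171,430
Trebled: 3 × $171,430 = $514,290
Attorney fees: 10% of $514,290 = $51,429
Total before cap: $514,290 + $51,429 = $565,719
Cap at $953,500: $565,719 is within the cap, no reduction.

$565,719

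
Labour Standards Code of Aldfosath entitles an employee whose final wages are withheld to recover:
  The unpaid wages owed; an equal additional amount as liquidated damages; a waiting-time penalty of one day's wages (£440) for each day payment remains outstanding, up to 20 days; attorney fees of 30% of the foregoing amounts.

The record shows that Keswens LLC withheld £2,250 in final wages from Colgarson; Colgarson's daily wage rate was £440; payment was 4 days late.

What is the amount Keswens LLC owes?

£8,138

Liquidated damages (equal amount): £2,250
Penalty days: min(4, 20) = 4
Waiting-time penalty: 4 × £440 = £1,760
Subtotal: £2,250 + £2,250 + £1,760 = £6,260
Attorney fees: 30% of £6,260 = £1,878
Total award: £6,260 + £1,878 = £8,138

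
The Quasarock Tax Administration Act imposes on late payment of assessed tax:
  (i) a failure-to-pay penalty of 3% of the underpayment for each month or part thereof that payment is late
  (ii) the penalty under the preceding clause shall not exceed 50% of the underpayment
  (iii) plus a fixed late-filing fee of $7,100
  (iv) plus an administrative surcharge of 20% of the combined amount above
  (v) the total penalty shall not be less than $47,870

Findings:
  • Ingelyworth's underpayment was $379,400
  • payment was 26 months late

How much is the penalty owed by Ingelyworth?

$236,160

Accrued rate: 3% × 26 = 78%, capped at 50% → 50%
Failure-to-pay penalty: 50% of $379,400 = $189,700
Penalty before surcharge: $189,700 + $7,100 = $196,800
Administrative surcharge: 20% of $196,800 = $39,360
Total penalty: $196,800 + $39,360 = $236,160
Minimum $47,870: $236,160 meets the minimum, no increase.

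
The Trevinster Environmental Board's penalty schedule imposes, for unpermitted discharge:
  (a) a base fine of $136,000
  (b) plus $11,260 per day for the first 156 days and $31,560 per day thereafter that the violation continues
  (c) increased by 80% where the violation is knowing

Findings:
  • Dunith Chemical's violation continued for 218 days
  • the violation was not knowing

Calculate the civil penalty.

First 156 days: 156 × $11,260 = $1,756,560
Remaining days: (218 − 156) × $31,560 = $1,956,720
Per-day component: $1,756,560 + $1,956,720 = $3,713,280
Base plus per-day: $136,000 + $3,713,280 = $3,849,280
The violation was not knowing: no 80% increase.

$3,849,280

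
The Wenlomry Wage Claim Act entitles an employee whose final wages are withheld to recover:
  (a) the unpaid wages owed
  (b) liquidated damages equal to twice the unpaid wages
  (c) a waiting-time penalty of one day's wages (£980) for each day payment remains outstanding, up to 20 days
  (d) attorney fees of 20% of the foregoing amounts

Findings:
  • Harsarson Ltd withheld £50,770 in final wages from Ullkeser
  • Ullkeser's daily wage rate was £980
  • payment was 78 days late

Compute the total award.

£206,292

Doubled: 2 × £50,770 = £101,540
Penalty days: min(78, 20) = 20
Waiting-time penalty: 20 × £980 = £19,600
Subtotal: £50,770 + £101,540 + £19,600 = £171,910
Attorney fees: 20% of £171,910 = £34,382
Total award: £171,910 + £34,382 = £206,292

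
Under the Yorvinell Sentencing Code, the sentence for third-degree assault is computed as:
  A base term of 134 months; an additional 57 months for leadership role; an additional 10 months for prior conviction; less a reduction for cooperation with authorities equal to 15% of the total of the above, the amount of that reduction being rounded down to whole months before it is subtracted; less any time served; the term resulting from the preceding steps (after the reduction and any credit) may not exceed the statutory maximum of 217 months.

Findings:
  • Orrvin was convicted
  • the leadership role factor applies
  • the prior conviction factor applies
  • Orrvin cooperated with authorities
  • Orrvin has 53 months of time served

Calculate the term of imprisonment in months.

Leadership role enhancement: +57 months
Prior conviction enhancement: +10 months
Adjusted term: 134 months + 57 months + 10 months = 201 months
Cooperation with authorities reduction: 15% of 201 months = 30 months (rounded down)
After reduction: 201 − 30 = 171 months
Less time served: 171 months − 53 months = 118 months
Cap at 217 months: 118 months is within the cap, no reduction.

118 months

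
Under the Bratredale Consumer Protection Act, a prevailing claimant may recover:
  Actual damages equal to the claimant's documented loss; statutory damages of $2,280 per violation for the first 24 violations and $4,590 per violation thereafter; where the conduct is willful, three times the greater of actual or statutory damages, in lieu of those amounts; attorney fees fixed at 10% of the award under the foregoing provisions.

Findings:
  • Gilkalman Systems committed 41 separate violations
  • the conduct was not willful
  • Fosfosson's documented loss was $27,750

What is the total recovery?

First 24 violations: 24 × $2,280 = $54,720
Remaining violations: (41 − 24) × $4,590 = $78,030
Statutory damages: $54,720 + $78,030 = $132,750
Conduct not willful: the in-lieu enhancement does not apply.
Actual plus statutory damages: $27,750 + $132,750 = $160,500
Attorney fees: 10% of $160,500 = $16,050
Total recovery: $160,500 + $16,050 = $176,550

$176,550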